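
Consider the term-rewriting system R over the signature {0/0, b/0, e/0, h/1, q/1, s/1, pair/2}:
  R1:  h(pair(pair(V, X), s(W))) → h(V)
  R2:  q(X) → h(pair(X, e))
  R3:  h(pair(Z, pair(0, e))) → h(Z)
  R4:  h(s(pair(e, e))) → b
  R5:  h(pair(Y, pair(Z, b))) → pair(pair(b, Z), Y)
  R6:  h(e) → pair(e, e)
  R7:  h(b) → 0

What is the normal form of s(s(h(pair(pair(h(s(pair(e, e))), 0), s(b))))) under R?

1. s(s(h(pair(pair(h(s(pair(e, e))), 0), s(b)))))  →  s(s(h(h(s(pair(e, e))))))   [R1 at 1.1]
2. s(s(h(h(s(pair(e, e))))))  →  s(s(h(b)))   [R4 at 1.1.1]
3. s(s(h(b)))  →  s(s(0))   [R7 at 1.1]

s(s(0))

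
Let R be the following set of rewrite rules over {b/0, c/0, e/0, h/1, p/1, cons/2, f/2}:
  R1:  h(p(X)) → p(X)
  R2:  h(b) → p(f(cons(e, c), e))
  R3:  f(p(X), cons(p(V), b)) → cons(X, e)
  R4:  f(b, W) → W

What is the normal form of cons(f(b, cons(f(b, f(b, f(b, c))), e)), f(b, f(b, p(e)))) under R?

cons(cons(c, e), p(e))

1. cons(f(b, cons(f(b, f(b, f(b, c))), e)), f(b, f(b, p(e))))  →  cons(cons(f(b, f(b, f(b, c))), e), f(b, f(b, p(e))))   [R4 at 1]
2. cons(cons(f(b, f(b, f(b, c))), e), f(b, f(b, p(e))))  →  cons(cons(f(b, f(b, c)), e), f(b, f(b, p(e))))   [R4 at 1.1]
3. cons(cons(f(b, f(b, c)), e), f(b, f(b, p(e))))  →  cons(cons(f(b, c), e), f(b, f(b, p(e))))   [R4 at 1.1]
4. cons(cons(f(b, c), e), f(b, f(b, p(e))))  →  cons(cons(c, e), f(b, f(b, p(e))))   [R4 at 1.1]
5. cons(cons(c, e), f(b, f(b, p(e))))  →  cons(cons(c, e), f(b, p(e)))   [R4 at 2]
6. cons(cons(c, e), f(b, p(e)))  →  cons(cons(c, e), p(e))   [R4 at 2]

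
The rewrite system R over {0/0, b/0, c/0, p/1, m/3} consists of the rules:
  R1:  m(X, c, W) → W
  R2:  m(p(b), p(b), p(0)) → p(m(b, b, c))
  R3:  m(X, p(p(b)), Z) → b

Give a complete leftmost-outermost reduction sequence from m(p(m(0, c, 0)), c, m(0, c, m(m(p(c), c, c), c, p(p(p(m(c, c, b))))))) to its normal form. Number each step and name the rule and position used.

p(p(p(b)))

1. m(p(m(0, c, 0)), c, m(0, c, m(m(p(c), c, c), c, p(p(p(m(c, c, b)))))))  →  m(0, c, m(m(p(c), c, c), c, p(p(p(m(c, c, b))))))   [R1 at ε]
2. m(0, c, m(m(p(c), c, c), c, p(p(p(m(c, c, b))))))  →  m(m(p(c), c, c), c, p(p(p(m(c, c, b)))))   [R1 at ε]
3. m(m(p(c), c, c), c, p(p(p(m(c, c, b)))))  →  p(p(p(m(c, c, b))))   [R1 at ε]
4. p(p(p(m(c, c, b))))  →  p(p(p(b)))   [R1 at 1.1.1]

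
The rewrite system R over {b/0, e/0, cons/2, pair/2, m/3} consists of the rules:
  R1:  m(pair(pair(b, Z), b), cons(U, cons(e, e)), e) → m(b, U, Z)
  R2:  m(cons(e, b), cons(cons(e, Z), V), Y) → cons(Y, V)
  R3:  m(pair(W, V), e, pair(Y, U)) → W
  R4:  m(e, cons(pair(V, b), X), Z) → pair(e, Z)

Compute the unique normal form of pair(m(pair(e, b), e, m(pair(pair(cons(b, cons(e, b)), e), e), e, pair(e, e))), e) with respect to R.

1. pair(m(pair(e, b), e, m(pair(pair(cons(b, cons(e, b)), e), e), e, pair(e, e))), e)  →  pair(m(pair(e, b), e, pair(cons(b, cons(e, b)), e)), e)   [R3 at 1.3]
2. pair(m(pair(e, b), e, pair(cons(b, cons(e, b)), e)), e)  →  pair(e, e)   [R3 at 1]

pair(e, e)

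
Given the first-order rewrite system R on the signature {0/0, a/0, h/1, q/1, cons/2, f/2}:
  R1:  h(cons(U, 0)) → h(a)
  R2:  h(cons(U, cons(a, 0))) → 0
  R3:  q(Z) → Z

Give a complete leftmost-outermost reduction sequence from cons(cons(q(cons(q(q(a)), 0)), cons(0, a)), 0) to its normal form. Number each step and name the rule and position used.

1. cons(cons(q(cons(q(q(a)), 0)), cons(0, a)), 0)  →  cons(cons(cons(q(q(a)), 0), cons(0, a)), 0)   [R3 at 1.1]
2. cons(cons(cons(q(q(a)), 0), cons(0, a)), 0)  →  cons(cons(cons(q(a), 0), cons(0, a)), 0)   [R3 at 1.1.1]
3. cons(cons(cons(q(a), 0), cons(0, a)), 0)  →  cons(cons(cons(a, 0), cons(0, a)), 0)   [R3 at 1.1.1]

cons(cons(cons(a, 0), cons(0, a)), 0)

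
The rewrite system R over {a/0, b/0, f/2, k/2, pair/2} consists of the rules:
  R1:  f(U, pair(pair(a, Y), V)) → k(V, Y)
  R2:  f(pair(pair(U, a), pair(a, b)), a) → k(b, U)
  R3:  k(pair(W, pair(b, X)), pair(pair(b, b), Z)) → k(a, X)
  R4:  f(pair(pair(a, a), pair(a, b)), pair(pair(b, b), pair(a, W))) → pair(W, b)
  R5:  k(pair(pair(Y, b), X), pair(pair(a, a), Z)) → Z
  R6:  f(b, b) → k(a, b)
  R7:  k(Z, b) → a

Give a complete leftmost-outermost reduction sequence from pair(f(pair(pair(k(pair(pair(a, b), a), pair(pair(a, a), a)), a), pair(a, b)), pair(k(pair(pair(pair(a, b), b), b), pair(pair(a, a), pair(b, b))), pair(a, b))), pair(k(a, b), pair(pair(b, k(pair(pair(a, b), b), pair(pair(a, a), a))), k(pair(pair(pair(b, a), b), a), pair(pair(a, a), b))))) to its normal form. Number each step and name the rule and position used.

1. pair(f(pair(pair(k(pair(pair(a, b), a), pair(pair(a, a), a)), a), pair(a, b)), pair(k(pair(pair(pair(a, b), b), b), pair(pair(a, a), pair(b, b))), pair(a, b))), pair(k(a, b), pair(pair(b, k(pair(pair(a, b), b), pair(pair(a, a), a))), k(pair(pair(pair(b, a), b), a), pair(pair(a, a), b)))))  →  pair(f(pair(pair(a, a), pair(a, b)), pair(k(pair(pair(pair(a, b), b), b), pair(pair(a, a), pair(b, b))), pair(a, b))), pair(k(a, b), pair(pair(b, k(pair(pair(a, b), b), pair(pair(a, a), a))), k(pair(pair(pair(b, a), b), a), pair(pair(a, a), b)))))   [R5 at 1.1.1.1]
2. pair(f(pair(pair(a, a), pair(a, b)), pair(k(pair(pair(pair(a, b), b), b), pair(pair(a, a), pair(b, b))), pair(a, b))), pair(k(a, b), pair(pair(b, k(pair(pair(a, b), b), pair(pair(a, a), a))), k(pair(pair(pair(b, a), b), a), pair(pair(a, a), b)))))  →  pair(f(pair(pair(a, a), pair(a, b)), pair(pair(b, b), pair(a, b))), pair(k(a, b), pair(pair(b, k(pair(pair(a, b), b), pair(pair(a, a), a))), k(pair(pair(pair(b, a), b), a), pair(pair(a, a), b)))))   [R5 at 1.2.1]
3. pair(f(pair(pair(a, a), pair(a, b)), pair(pair(b, b), pair(a, b))), pair(k(a, b), pair(pair(b, k(pair(pair(a, b), b), pair(pair(a, a), a))), k(pair(pair(pair(b, a), b), a), pair(pair(a, a), b)))))  →  pair(pair(b, b), pair(k(a, b), pair(pair(b, k(pair(pair(a, b), b), pair(pair(a, a), a))), k(pair(pair(pair(b, a), b), a), pair(pair(a, a), b)))))   [R4 at 1]
4. pair(pair(b, b), pair(k(a, b), pair(pair(b, k(pair(pair(a, b), b), pair(pair(a, a), a))), k(pair(pair(pair(b, a), b), a), pair(pair(a, a), b)))))  →  pair(pair(b, b), pair(a, pair(pair(b, k(pair(pair(a, b), b), pair(pair(a, a), a))), k(pair(pair(pair(b, a), b), a), pair(pair(a, a), b)))))   [R7 at 2.1]
5. pair(pair(b, b), pair(a, pair(pair(b, k(pair(pair(a, b), b), pair(pair(a, a), a))), k(pair(pair(pair(b, a), b), a), pair(pair(a, a), b)))))  →  pair(pair(b, b), pair(a, pair(pair(b, a), k(pair(pair(pair(b, a), b), a), pair(pair(a, a), b)))))   [R5 at 2.2.1.2]
6. pair(pair(b, b), pair(a, pair(pair(b, a), k(pair(pair(pair(b, a), b), a), pair(pair(a, a), b)))))  →  pair(pair(b, b), pair(a, pair(pair(b, a), b)))   [R5 at 2.2.2]

pair(pair(b, b), pair(a, pair(pair(b, a), b)))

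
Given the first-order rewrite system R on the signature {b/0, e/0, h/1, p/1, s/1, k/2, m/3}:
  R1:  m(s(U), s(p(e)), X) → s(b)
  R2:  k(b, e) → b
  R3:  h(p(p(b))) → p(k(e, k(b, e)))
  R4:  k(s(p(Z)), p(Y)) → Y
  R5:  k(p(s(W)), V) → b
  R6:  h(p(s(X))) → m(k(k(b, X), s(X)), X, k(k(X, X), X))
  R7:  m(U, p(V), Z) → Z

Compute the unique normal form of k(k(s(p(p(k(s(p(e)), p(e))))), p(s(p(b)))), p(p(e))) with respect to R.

p(e)

1. k(k(s(p(p(k(s(p(e)), p(e))))), p(s(p(b)))), p(p(e)))  →  k(s(p(b)), p(p(e)))   [R4 at 1]
2. k(s(p(b)), p(p(e)))  →  p(e)   [R4 at ε]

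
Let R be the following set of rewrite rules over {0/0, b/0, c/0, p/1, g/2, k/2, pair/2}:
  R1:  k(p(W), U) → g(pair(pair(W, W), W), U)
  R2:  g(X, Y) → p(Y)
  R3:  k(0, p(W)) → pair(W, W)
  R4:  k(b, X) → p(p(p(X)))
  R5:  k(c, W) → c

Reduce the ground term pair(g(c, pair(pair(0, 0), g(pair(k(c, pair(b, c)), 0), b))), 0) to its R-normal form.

pair(p(pair(pair(0, 0), p(b))), 0)

1. pair(g(c, pair(pair(0, 0), g(pair(k(c, pair(b, c)), 0), b))), 0)  →  pair(p(pair(pair(0, 0), g(pair(k(c, pair(b, c)), 0), b))), 0)   [R2 at 1]
2. pair(p(pair(pair(0, 0), g(pair(k(c, pair(b, c)), 0), b))), 0)  →  pair(p(pair(pair(0, 0), p(b))), 0)   [R2 at 1.1.2]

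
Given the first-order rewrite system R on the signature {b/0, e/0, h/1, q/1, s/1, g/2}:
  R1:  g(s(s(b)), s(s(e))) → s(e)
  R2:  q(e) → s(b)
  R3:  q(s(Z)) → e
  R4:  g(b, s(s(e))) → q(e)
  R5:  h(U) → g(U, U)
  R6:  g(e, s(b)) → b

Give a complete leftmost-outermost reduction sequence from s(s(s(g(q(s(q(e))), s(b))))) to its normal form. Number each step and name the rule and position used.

s(s(s(b)))

1. s(s(s(g(q(s(q(e))), s(b)))))  →  s(s(s(g(e, s(b)))))   [R3 at 1.1.1.1]
2. s(s(s(g(e, s(b)))))  →  s(s(s(b)))   [R6 at 1.1.1]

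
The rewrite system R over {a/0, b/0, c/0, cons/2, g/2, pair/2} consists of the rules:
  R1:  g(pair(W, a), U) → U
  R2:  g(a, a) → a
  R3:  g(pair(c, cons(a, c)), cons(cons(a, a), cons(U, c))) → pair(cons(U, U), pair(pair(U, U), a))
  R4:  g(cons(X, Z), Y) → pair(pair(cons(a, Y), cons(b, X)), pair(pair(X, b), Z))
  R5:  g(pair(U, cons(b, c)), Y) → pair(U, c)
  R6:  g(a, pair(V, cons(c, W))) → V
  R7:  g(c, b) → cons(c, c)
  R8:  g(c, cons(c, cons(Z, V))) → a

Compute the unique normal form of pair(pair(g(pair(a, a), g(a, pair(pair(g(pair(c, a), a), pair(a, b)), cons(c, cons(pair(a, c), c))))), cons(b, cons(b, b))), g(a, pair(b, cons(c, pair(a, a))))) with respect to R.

1. pair(pair(g(pair(a, a), g(a, pair(pair(g(pair(c, a), a), pair(a, b)), cons(c, cons(pair(a, c), c))))), cons(b, cons(b, b))), g(a, pair(b, cons(c, pair(a, a)))))  →  pair(pair(g(a, pair(pair(g(pair(c, a), a), pair(a, b)), cons(c, cons(pair(a, c), c)))), cons(b, cons(b, b))), g(a, pair(b, cons(c, pair(a, a)))))   [R1 at 1.1]
2. pair(pair(g(a, pair(pair(g(pair(c, a), a), pair(a, b)), cons(c, cons(pair(a, c), c)))), cons(b, cons(b, b))), g(a, pair(b, cons(c, pair(a, a)))))  →  pair(pair(pair(g(pair(c, a), a), pair(a, b)), cons(b, cons(b, b))), g(a, pair(b, cons(c, pair(a, a)))))   [R6 at 1.1]
3. pair(pair(pair(g(pair(c, a), a), pair(a, b)), cons(b, cons(b, b))), g(a, pair(b, cons(c, pair(a, a)))))  →  pair(pair(pair(a, pair(a, b)), cons(b, cons(b, b))), g(a, pair(b, cons(c, pair(a, a)))))   [R1 at 1.1.1]
4. pair(pair(pair(a, pair(a, b)), cons(b, cons(b, b))), g(a, pair(b, cons(c, pair(a, a)))))  →  pair(pair(pair(a, pair(a, b)), cons(b, cons(b, b))), b)   [R6 at 2]

pair(pair(pair(a, pair(a, b)), cons(b, cons(b, b))), b)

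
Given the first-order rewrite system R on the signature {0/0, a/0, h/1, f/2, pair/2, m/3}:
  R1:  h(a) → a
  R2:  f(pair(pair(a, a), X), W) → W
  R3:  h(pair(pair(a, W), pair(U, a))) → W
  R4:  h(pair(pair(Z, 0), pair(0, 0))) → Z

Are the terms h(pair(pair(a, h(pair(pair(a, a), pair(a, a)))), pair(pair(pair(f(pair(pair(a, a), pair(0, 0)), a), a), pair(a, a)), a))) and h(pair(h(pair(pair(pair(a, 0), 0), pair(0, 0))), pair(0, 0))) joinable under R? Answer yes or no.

yes — NF(t₁) = a, NF(t₂) = a

Reduce t₁ = h(pair(pair(a, h(pair(pair(a, a), pair(a, a)))), pair(pair(pair(f(pair(pair(a, a), pair(0, 0)), a), a), pair(a, a)), a))):
1. h(pair(pair(a, h(pair(pair(a, a), pair(a, a)))), pair(pair(pair(f(pair(pair(a, a), pair(0, 0)), a), a), pair(a, a)), a)))  →  h(pair(pair(a, a), pair(a, a)))   [R3 at ε]
2. h(pair(pair(a, a), pair(a, a)))  →  a   [R3 at ε]

Reduce t₂ = h(pair(h(pair(pair(pair(a, 0), 0), pair(0, 0))), pair(0, 0))):
1. h(pair(h(pair(pair(pair(a, 0), 0), pair(0, 0))), pair(0, 0)))  →  h(pair(pair(a, 0), pair(0, 0)))   [R4 at 1.1]
2. h(pair(pair(a, 0), pair(0, 0)))  →  a   [R4 at ε]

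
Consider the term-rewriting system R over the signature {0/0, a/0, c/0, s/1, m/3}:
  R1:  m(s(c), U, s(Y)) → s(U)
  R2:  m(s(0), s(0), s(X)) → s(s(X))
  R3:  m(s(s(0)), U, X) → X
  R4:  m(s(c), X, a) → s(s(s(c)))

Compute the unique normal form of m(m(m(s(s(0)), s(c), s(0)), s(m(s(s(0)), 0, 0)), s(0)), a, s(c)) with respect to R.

1. m(m(m(s(s(0)), s(c), s(0)), s(m(s(s(0)), 0, 0)), s(0)), a, s(c))  →  m(m(s(0), s(m(s(s(0)), 0, 0)), s(0)), a, s(c))   [R3 at 1.1]
2. m(m(s(0), s(m(s(s(0)), 0, 0)), s(0)), a, s(c))  →  m(m(s(0), s(0), s(0)), a, s(c))   [R3 at 1.2.1]
3. m(m(s(0), s(0), s(0)), a, s(c))  →  m(s(s(0)), a, s(c))   [R2 at 1]
4. m(s(s(0)), a, s(c))  →  s(c)   [R3 at ε]

s(c)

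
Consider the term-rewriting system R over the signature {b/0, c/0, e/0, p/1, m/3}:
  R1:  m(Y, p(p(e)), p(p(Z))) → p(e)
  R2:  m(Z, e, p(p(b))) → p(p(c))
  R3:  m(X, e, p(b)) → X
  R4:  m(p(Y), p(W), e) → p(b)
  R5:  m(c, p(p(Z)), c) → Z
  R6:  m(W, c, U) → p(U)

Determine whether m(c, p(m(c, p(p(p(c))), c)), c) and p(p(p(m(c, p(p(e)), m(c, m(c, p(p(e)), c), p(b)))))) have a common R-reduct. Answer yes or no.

Reduce t₁ = m(c, p(m(c, p(p(p(c))), c)), c):
1. m(c, p(m(c, p(p(p(c))), c)), c)  →  m(c, p(p(c)), c)   [R5 at 2.1]
2. m(c, p(p(c)), c)  →  c   [R5 at ε]

Reduce t₂ = p(p(p(m(c, p(p(e)), m(c, m(c, p(p(e)), c), p(b)))))):
1. p(p(p(m(c, p(p(e)), m(c, m(c, p(p(e)), c), p(b))))))  →  p(p(p(m(c, p(p(e)), m(c, e, p(b))))))   [R5 at 1.1.1.3.2]
2. p(p(p(m(c, p(p(e)), m(c, e, p(b))))))  →  p(p(p(m(c, p(p(e)), c))))   [R3 at 1.1.1.3]
3. p(p(p(m(c, p(p(e)), c))))  →  p(p(p(e)))   [R5 at 1.1.1]

no — NF(t₁) = c, NF(t₂) = p(p(p(e)))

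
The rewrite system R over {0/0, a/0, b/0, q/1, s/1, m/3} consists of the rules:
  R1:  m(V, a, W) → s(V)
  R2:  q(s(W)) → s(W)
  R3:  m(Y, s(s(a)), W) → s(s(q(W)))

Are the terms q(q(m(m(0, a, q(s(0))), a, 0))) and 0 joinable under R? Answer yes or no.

Reduce t₁ = q(q(m(m(0, a, q(s(0))), a, 0))):
1. q(q(m(m(0, a, q(s(0))), a, 0)))  →  q(q(s(m(0, a, q(s(0))))))   [R1 at 1.1]
2. q(q(s(m(0, a, q(s(0))))))  →  q(s(m(0, a, q(s(0)))))   [R2 at 1]
3. q(s(m(0, a, q(s(0)))))  →  s(m(0, a, q(s(0))))   [R2 at ε]
4. s(m(0, a, q(s(0))))  →  s(s(0))   [R1 at 1]

Reduce t₂ = 0:

no — NF(t₁) = s(s(0)), NF(t₂) = 0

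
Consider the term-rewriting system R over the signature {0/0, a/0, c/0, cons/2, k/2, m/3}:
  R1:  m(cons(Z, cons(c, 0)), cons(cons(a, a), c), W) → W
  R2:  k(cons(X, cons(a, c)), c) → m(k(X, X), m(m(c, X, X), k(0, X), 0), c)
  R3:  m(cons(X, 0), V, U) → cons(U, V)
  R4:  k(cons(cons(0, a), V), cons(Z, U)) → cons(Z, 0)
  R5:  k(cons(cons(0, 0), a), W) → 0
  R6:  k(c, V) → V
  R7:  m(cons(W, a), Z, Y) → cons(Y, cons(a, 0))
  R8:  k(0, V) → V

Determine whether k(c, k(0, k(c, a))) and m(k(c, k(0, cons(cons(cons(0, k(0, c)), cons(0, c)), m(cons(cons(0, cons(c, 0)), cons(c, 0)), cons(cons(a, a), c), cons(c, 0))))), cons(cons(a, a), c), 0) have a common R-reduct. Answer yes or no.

no — NF(t₁) = a, NF(t₂) = 0

Reduce t₁ = k(c, k(0, k(c, a))):
1. k(c, k(0, k(c, a)))  →  k(0, k(c, a))   [R6 at ε]
2. k(0, k(c, a))  →  k(c, a)   [R8 at ε]
3. k(c, a)  →  a   [R6 at ε]

Reduce t₂ = m(k(c, k(0, cons(cons(cons(0, k(0, c)), cons(0, c)), m(cons(cons(0, cons(c, 0)), cons(c, 0)), cons(cons(a, a), c), cons(c, 0))))), cons(cons(a, a), c), 0):
1. m(k(c, k(0, cons(cons(cons(0, k(0, c)), cons(0, c)), m(cons(cons(0, cons(c, 0)), cons(c, 0)), cons(cons(a, a), c), cons(c, 0))))), cons(cons(a, a), c), 0)  →  m(k(0, cons(cons(cons(0, k(0, c)), cons(0, c)), m(cons(cons(0, cons(c, 0)), cons(c, 0)), cons(cons(a, a), c), cons(c, 0)))), cons(cons(a, a), c), 0)   [R6 at 1]
2. m(k(0, cons(cons(cons(0, k(0, c)), cons(0, c)), m(cons(cons(0, cons(c, 0)), cons(c, 0)), cons(cons(a, a), c), cons(c, 0)))), cons(cons(a, a), c), 0)  →  m(cons(cons(cons(0, k(0, c)), cons(0, c)), m(cons(cons(0, cons(c, 0)), cons(c, 0)), cons(cons(a, a), c), cons(c, 0))), cons(cons(a, a), c), 0)   [R8 at 1]
3. m(cons(cons(cons(0, k(0, c)), cons(0, c)), m(cons(cons(0, cons(c, 0)), cons(c, 0)), cons(cons(a, a), c), cons(c, 0))), cons(cons(a, a), c), 0)  →  m(cons(cons(cons(0, c), cons(0, c)), m(cons(cons(0, cons(c, 0)), cons(c, 0)), cons(cons(a, a), c), cons(c, 0))), cons(cons(a, a), c), 0)   [R8 at 1.1.1.2]
4. m(cons(cons(cons(0, c), cons(0, c)), m(cons(cons(0, cons(c, 0)), cons(c, 0)), cons(cons(a, a), c), cons(c, 0))), cons(cons(a, a), c), 0)  →  m(cons(cons(cons(0, c), cons(0, c)), cons(c, 0)), cons(cons(a, a), c), 0)   [R1 at 1.2]
5. m(cons(cons(cons(0, c), cons(0, c)), cons(c, 0)), cons(cons(a, a), c), 0)  →  0   [R1 at ε]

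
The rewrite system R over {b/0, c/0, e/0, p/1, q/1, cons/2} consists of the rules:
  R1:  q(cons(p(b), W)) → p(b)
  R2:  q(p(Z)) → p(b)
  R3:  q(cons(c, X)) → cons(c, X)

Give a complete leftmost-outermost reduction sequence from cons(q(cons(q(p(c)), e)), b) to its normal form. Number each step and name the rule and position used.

1. cons(q(cons(q(p(c)), e)), b)  →  cons(q(cons(p(b), e)), b)   [R2 at 1.1.1]
2. cons(q(cons(p(b), e)), b)  →  cons(p(b), b)   [R1 at 1]

cons(p(b), b)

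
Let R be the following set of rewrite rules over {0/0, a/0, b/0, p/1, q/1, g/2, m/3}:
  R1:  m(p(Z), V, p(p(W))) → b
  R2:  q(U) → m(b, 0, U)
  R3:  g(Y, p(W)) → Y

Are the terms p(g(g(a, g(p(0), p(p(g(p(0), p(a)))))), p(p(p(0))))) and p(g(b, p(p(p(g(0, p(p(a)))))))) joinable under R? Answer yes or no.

Reduce t₁ = p(g(g(a, g(p(0), p(p(g(p(0), p(a)))))), p(p(p(0))))):
1. p(g(g(a, g(p(0), p(p(g(p(0), p(a)))))), p(p(p(0)))))  →  p(g(a, g(p(0), p(p(g(p(0), p(a)))))))   [R3 at 1]
2. p(g(a, g(p(0), p(p(g(p(0), p(a)))))))  →  p(g(a, p(0)))   [R3 at 1.2]
3. p(g(a, p(0)))  →  p(a)   [R3 at 1]

Reduce t₂ = p(g(b, p(p(p(g(0, p(p(a)))))))):
1. p(g(b, p(p(p(g(0, p(p(a))))))))  →  p(b)   [R3 at 1]

no — NF(t₁) = p(a), NF(t₂) = p(b)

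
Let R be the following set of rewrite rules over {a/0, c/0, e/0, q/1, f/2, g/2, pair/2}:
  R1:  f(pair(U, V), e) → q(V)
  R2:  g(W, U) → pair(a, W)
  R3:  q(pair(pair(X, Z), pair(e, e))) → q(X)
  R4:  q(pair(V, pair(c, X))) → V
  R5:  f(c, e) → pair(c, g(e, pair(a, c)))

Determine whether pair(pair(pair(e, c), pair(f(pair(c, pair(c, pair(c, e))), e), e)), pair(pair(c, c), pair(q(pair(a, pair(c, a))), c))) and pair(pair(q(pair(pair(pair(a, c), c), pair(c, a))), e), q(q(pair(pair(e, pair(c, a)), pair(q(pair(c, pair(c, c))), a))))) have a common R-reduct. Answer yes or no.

no — NF(t₁) = pair(pair(pair(e, c), pair(c, e)), pair(pair(c, c), pair(a, c))), NF(t₂) = pair(pair(pair(pair(a, c), c), e), e)

Reduce t₁ = pair(pair(pair(e, c), pair(f(pair(c, pair(c, pair(c, e))), e), e)), pair(pair(c, c), pair(q(pair(a, pair(c, a))), c))):
1. pair(pair(pair(e, c), pair(f(pair(c, pair(c, pair(c, e))), e), e)), pair(pair(c, c), pair(q(pair(a, pair(c, a))), c)))  →  pair(pair(pair(e, c), pair(q(pair(c, pair(c, e))), e)), pair(pair(c, c), pair(q(pair(a, pair(c, a))), c)))   [R1 at 1.2.1]
2. pair(pair(pair(e, c), pair(q(pair(c, pair(c, e))), e)), pair(pair(c, c), pair(q(pair(a, pair(c, a))), c)))  →  pair(pair(pair(e, c), pair(c, e)), pair(pair(c, c), pair(q(pair(a, pair(c, a))), c)))   [R4 at 1.2.1]
3. pair(pair(pair(e, c), pair(c, e)), pair(pair(c, c), pair(q(pair(a, pair(c, a))), c)))  →  pair(pair(pair(e, c), pair(c, e)), pair(pair(c, c), pair(a, c)))   [R4 at 2.2.1]

Reduce t₂ = pair(pair(q(pair(pair(pair(a, c), c), pair(c, a))), e), q(q(pair(pair(e, pair(c, a)), pair(q(pair(c, pair(c, c))), a))))):
1. pair(pair(q(pair(pair(pair(a, c), c), pair(c, a))), e), q(q(pair(pair(e, pair(c, a)), pair(q(pair(c, pair(c, c))), a)))))  →  pair(pair(pair(pair(a, c), c), e), q(q(pair(pair(e, pair(c, a)), pair(q(pair(c, pair(c, c))), a)))))   [R4 at 1.1]
2. pair(pair(pair(pair(a, c), c), e), q(q(pair(pair(e, pair(c, a)), pair(q(pair(c, pair(c, c))), a)))))  →  pair(pair(pair(pair(a, c), c), e), q(q(pair(pair(e, pair(c, a)), pair(c, a)))))   [R4 at 2.1.1.2.1]
3. pair(pair(pair(pair(a, c), c), e), q(q(pair(pair(e, pair(c, a)), pair(c, a)))))  →  pair(pair(pair(pair(a, c), c), e), q(pair(e, pair(c, a))))   [R4 at 2.1]
4. pair(pair(pair(pair(a, c), c), e), q(pair(e, pair(c, a))))  →  pair(pair(pair(pair(a, c), c), e), e)   [R4 at 2]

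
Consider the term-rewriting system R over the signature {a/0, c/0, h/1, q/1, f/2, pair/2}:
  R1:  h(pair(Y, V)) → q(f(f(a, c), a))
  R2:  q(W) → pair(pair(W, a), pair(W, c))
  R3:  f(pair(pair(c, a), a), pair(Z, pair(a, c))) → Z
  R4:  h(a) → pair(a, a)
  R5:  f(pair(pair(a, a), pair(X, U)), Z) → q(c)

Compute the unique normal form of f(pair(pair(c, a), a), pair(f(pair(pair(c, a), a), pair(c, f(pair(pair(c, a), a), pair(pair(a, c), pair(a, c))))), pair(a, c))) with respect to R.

1. f(pair(pair(c, a), a), pair(f(pair(pair(c, a), a), pair(c, f(pair(pair(c, a), a), pair(pair(a, c), pair(a, c))))), pair(a, c)))  →  f(pair(pair(c, a), a), pair(c, f(pair(pair(c, a), a), pair(pair(a, c), pair(a, c)))))   [R3 at ε]
2. f(pair(pair(c, a), a), pair(c, f(pair(pair(c, a), a), pair(pair(a, c), pair(a, c)))))  →  f(pair(pair(c, a), a), pair(c, pair(a, c)))   [R3 at 2.2]
3. f(pair(pair(c, a), a), pair(c, pair(a, c)))  →  c   [R3 at ε]

c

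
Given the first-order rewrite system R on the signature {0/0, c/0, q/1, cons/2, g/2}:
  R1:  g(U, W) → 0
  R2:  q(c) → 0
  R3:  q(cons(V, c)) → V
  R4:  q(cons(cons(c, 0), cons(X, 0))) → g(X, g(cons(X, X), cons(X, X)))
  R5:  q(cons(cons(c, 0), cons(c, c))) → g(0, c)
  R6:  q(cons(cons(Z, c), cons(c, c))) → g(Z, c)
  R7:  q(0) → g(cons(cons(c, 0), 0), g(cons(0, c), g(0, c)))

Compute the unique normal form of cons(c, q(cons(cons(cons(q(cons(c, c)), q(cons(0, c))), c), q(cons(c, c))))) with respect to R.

1. cons(c, q(cons(cons(cons(q(cons(c, c)), q(cons(0, c))), c), q(cons(c, c)))))  →  cons(c, q(cons(cons(cons(c, q(cons(0, c))), c), q(cons(c, c)))))   [R3 at 2.1.1.1.1]
2. cons(c, q(cons(cons(cons(c, q(cons(0, c))), c), q(cons(c, c)))))  →  cons(c, q(cons(cons(cons(c, 0), c), q(cons(c, c)))))   [R3 at 2.1.1.1.2]
3. cons(c, q(cons(cons(cons(c, 0), c), q(cons(c, c)))))  →  cons(c, q(cons(cons(cons(c, 0), c), c)))   [R3 at 2.1.2]
4. cons(c, q(cons(cons(cons(c, 0), c), c)))  →  cons(c, cons(cons(c, 0), c))   [R3 at 2]

cons(c, cons(cons(c, 0), c))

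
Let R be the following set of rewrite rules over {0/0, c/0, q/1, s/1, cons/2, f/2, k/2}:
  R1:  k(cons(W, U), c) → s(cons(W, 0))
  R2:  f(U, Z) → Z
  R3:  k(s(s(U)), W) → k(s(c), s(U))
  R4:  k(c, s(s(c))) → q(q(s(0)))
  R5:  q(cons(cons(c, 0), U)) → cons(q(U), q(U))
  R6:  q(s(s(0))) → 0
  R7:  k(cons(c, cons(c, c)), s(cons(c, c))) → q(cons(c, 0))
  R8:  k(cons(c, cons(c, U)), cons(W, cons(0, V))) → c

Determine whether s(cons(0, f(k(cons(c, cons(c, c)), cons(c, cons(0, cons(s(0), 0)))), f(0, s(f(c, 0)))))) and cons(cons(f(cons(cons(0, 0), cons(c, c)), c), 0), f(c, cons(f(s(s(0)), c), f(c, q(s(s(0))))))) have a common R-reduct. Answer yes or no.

Reduce t₁ = s(cons(0, f(k(cons(c, cons(c, c)), cons(c, cons(0, cons(s(0), 0)))), f(0, s(f(c, 0)))))):
1. s(cons(0, f(k(cons(c, cons(c, c)), cons(c, cons(0, cons(s(0), 0)))), f(0, s(f(c, 0))))))  →  s(cons(0, f(0, s(f(c, 0)))))   [R2 at 1.2]
2. s(cons(0, f(0, s(f(c, 0)))))  →  s(cons(0, s(f(c, 0))))   [R2 at 1.2]
3. s(cons(0, s(f(c, 0))))  →  s(cons(0, s(0)))   [R2 at 1.2.1]

Reduce t₂ = cons(cons(f(cons(cons(0, 0), cons(c, c)), c), 0), f(c, cons(f(s(s(0)), c), f(c, q(s(s(0))))))):
1. cons(cons(f(cons(cons(0, 0), cons(c, c)), c), 0), f(c, cons(f(s(s(0)), c), f(c, q(s(s(0)))))))  →  cons(cons(c, 0), f(c, cons(f(s(s(0)), c), f(c, q(s(s(0)))))))   [R2 at 1.1]
2. cons(cons(c, 0), f(c, cons(f(s(s(0)), c), f(c, q(s(s(0)))))))  →  cons(cons(c, 0), cons(f(s(s(0)), c), f(c, q(s(s(0))))))   [R2 at 2]
3. cons(cons(c, 0), cons(f(s(s(0)), c), f(c, q(s(s(0))))))  →  cons(cons(c, 0), cons(c, f(c, q(s(s(0))))))   [R2 at 2.1]
4. cons(cons(c, 0), cons(c, f(c, q(s(s(0))))))  →  cons(cons(c, 0), cons(c, q(s(s(0)))))   [R2 at 2.2]
5. cons(cons(c, 0), cons(c, q(s(s(0)))))  →  cons(cons(c, 0), cons(c, 0))   [R6 at 2.2]

no — NF(t₁) = s(cons(0, s(0))), NF(t₂) = cons(cons(c, 0), cons(c, 0))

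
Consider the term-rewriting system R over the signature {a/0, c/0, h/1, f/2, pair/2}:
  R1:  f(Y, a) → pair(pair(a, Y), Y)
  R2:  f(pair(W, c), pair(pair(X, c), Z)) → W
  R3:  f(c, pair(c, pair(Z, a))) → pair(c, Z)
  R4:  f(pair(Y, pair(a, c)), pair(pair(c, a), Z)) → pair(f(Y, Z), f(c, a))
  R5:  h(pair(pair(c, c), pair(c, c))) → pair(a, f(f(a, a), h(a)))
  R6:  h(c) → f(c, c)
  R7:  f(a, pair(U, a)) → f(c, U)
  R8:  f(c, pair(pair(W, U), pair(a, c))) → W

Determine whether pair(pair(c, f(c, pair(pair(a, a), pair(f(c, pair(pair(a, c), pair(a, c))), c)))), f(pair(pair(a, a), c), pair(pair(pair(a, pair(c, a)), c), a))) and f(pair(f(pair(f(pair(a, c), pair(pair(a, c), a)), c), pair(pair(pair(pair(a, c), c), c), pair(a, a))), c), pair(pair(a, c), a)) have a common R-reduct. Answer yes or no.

Reduce t₁ = pair(pair(c, f(c, pair(pair(a, a), pair(f(c, pair(pair(a, c), pair(a, c))), c)))), f(pair(pair(a, a), c), pair(pair(pair(a, pair(c, a)), c), a))):
1. pair(pair(c, f(c, pair(pair(a, a), pair(f(c, pair(pair(a, c), pair(a, c))), c)))), f(pair(pair(a, a), c), pair(pair(pair(a, pair(c, a)), c), a)))  →  pair(pair(c, f(c, pair(pair(a, a), pair(a, c)))), f(pair(pair(a, a), c), pair(pair(pair(a, pair(c, a)), c), a)))   [R8 at 1.2.2.2.1]
2. pair(pair(c, f(c, pair(pair(a, a), pair(a, c)))), f(pair(pair(a, a), c), pair(pair(pair(a, pair(c, a)), c), a)))  →  pair(pair(c, a), f(pair(pair(a, a), c), pair(pair(pair(a, pair(c, a)), c), a)))   [R8 at 1.2]
3. pair(pair(c, a), f(pair(pair(a, a), c), pair(pair(pair(a, pair(c, a)), c), a)))  →  pair(pair(c, a), pair(a, a))   [R2 at 2]

Reduce t₂ = f(pair(f(pair(f(pair(a, c), pair(pair(a, c), a)), c), pair(pair(pair(pair(a, c), c), c), pair(a, a))), c), pair(pair(a, c), a)):
1. f(pair(f(pair(f(pair(a, c), pair(pair(a, c), a)), c), pair(pair(pair(pair(a, c), c), c), pair(a, a))), c), pair(pair(a, c), a))  →  f(pair(f(pair(a, c), pair(pair(a, c), a)), c), pair(pair(pair(pair(a, c), c), c), pair(a, a)))   [R2 at ε]
2. f(pair(f(pair(a, c), pair(pair(a, c), a)), c), pair(pair(pair(pair(a, c), c), c), pair(a, a)))  →  f(pair(a, c), pair(pair(a, c), a))   [R2 at ε]
3. f(pair(a, c), pair(pair(a, c), a))  →  a   [R2 at ε]

no — NF(t₁) = pair(pair(c, a), pair(a, a)), NF(t₂) = a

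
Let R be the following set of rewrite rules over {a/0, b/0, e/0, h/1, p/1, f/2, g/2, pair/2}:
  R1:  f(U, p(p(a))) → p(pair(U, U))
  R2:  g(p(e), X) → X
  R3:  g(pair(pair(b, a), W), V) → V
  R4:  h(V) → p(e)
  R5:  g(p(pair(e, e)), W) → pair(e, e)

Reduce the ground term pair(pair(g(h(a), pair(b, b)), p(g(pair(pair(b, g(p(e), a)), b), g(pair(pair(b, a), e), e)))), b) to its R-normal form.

1. pair(pair(g(h(a), pair(b, b)), p(g(pair(pair(b, g(p(e), a)), b), g(pair(pair(b, a), e), e)))), b)  →  pair(pair(g(p(e), pair(b, b)), p(g(pair(pair(b, g(p(e), a)), b), g(pair(pair(b, a), e), e)))), b)   [R4 at 1.1.1]
2. pair(pair(g(p(e), pair(b, b)), p(g(pair(pair(b, g(p(e), a)), b), g(pair(pair(b, a), e), e)))), b)  →  pair(pair(pair(b, b), p(g(pair(pair(b, g(p(e), a)), b), g(pair(pair(b, a), e), e)))), b)   [R2 at 1.1]
3. pair(pair(pair(b, b), p(g(pair(pair(b, g(p(e), a)), b), g(pair(pair(b, a), e), e)))), b)  →  pair(pair(pair(b, b), p(g(pair(pair(b, a), b), g(pair(pair(b, a), e), e)))), b)   [R2 at 1.2.1.1.1.2]
4. pair(pair(pair(b, b), p(g(pair(pair(b, a), b), g(pair(pair(b, a), e), e)))), b)  →  pair(pair(pair(b, b), p(g(pair(pair(b, a), e), e))), b)   [R3 at 1.2.1]
5. pair(pair(pair(b, b), p(g(pair(pair(b, a), e), e))), b)  →  pair(pair(pair(b, b), p(e)), b)   [R3 at 1.2.1]

pair(pair(pair(b, b), p(e)), b)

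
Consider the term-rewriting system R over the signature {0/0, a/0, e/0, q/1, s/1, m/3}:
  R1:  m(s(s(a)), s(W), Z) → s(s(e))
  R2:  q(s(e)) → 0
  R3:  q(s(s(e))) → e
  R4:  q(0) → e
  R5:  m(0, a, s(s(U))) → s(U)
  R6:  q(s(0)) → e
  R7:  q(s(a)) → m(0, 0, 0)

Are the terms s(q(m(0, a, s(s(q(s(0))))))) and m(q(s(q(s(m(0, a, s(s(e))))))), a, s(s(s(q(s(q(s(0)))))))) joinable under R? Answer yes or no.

no — NF(t₁) = s(0), NF(t₂) = s(s(0))

Reduce t₁ = s(q(m(0, a, s(s(q(s(0))))))):
1. s(q(m(0, a, s(s(q(s(0)))))))  →  s(q(s(q(s(0)))))   [R5 at 1.1]
2. s(q(s(q(s(0)))))  →  s(q(s(e)))   [R6 at 1.1.1]
3. s(q(s(e)))  →  s(0)   [R2 at 1]

Reduce t₂ = m(q(s(q(s(m(0, a, s(s(e))))))), a, s(s(s(q(s(q(s(0)))))))):
1. m(q(s(q(s(m(0, a, s(s(e))))))), a, s(s(s(q(s(q(s(0))))))))  →  m(q(s(q(s(s(e))))), a, s(s(s(q(s(q(s(0))))))))   [R5 at 1.1.1.1.1]
2. m(q(s(q(s(s(e))))), a, s(s(s(q(s(q(s(0))))))))  →  m(q(s(e)), a, s(s(s(q(s(q(s(0))))))))   [R3 at 1.1.1]
3. m(q(s(e)), a, s(s(s(q(s(q(s(0))))))))  →  m(0, a, s(s(s(q(s(q(s(0))))))))   [R2 at 1]
4. m(0, a, s(s(s(q(s(q(s(0))))))))  →  s(s(q(s(q(s(0))))))   [R5 at ε]
5. s(s(q(s(q(s(0))))))  →  s(s(q(s(e))))   [R6 at 1.1.1.1]
6. s(s(q(s(e))))  →  s(s(0))   [R2 at 1.1]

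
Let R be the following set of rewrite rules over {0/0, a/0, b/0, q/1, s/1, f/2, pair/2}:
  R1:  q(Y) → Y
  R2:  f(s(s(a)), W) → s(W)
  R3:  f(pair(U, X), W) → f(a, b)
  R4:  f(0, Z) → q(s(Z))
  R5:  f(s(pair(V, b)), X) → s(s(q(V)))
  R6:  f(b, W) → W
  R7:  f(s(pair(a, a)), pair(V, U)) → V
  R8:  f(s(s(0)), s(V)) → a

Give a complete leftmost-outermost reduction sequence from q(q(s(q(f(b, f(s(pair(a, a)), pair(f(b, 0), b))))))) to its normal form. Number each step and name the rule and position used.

1. q(q(s(q(f(b, f(s(pair(a, a)), pair(f(b, 0), b)))))))  →  q(s(q(f(b, f(s(pair(a, a)), pair(f(b, 0), b))))))   [R1 at ε]
2. q(s(q(f(b, f(s(pair(a, a)), pair(f(b, 0), b))))))  →  s(q(f(b, f(s(pair(a, a)), pair(f(b, 0), b)))))   [R1 at ε]
3. s(q(f(b, f(s(pair(a, a)), pair(f(b, 0), b)))))  →  s(f(b, f(s(pair(a, a)), pair(f(b, 0), b))))   [R1 at 1]
4. s(f(b, f(s(pair(a, a)), pair(f(b, 0), b))))  →  s(f(s(pair(a, a)), pair(f(b, 0), b)))   [R6 at 1]
5. s(f(s(pair(a, a)), pair(f(b, 0), b)))  →  s(f(b, 0))   [R7 at 1]
6. s(f(b, 0))  →  s(0)   [R6 at 1]

s(0)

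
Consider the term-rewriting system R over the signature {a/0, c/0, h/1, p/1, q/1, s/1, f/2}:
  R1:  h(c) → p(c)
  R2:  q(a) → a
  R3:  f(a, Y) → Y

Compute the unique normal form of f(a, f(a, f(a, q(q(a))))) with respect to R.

1. f(a, f(a, f(a, q(q(a)))))  →  f(a, f(a, q(q(a))))   [R3 at ε]
2. f(a, f(a, q(q(a))))  →  f(a, q(q(a)))   [R3 at ε]
3. f(a, q(q(a)))  →  q(q(a))   [R3 at ε]
4. q(q(a))  →  q(a)   [R2 at 1]
5. q(a)  →  a   [R2 at ε]

a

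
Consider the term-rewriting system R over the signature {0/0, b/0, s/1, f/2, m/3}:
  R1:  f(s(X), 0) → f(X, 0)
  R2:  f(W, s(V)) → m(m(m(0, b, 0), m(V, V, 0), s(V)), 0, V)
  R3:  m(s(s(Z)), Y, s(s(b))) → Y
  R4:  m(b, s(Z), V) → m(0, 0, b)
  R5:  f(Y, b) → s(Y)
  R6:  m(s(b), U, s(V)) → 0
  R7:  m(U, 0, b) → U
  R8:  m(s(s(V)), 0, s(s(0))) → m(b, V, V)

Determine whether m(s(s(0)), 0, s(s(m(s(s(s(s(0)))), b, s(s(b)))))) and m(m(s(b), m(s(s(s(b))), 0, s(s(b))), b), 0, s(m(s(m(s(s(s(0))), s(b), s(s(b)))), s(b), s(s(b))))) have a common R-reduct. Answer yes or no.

Reduce t₁ = m(s(s(0)), 0, s(s(m(s(s(s(s(0)))), b, s(s(b)))))):
1. m(s(s(0)), 0, s(s(m(s(s(s(s(0)))), b, s(s(b))))))  →  m(s(s(0)), 0, s(s(b)))   [R3 at 3.1.1]
2. m(s(s(0)), 0, s(s(b)))  →  0   [R3 at ε]

Reduce t₂ = m(m(s(b), m(s(s(s(b))), 0, s(s(b))), b), 0, s(m(s(m(s(s(s(0))), s(b), s(s(b)))), s(b), s(s(b))))):
1. m(m(s(b), m(s(s(s(b))), 0, s(s(b))), b), 0, s(m(s(m(s(s(s(0))), s(b), s(s(b)))), s(b), s(s(b)))))  →  m(m(s(b), 0, b), 0, s(m(s(m(s(s(s(0))), s(b), s(s(b)))), s(b), s(s(b)))))   [R3 at 1.2]
2. m(m(s(b), 0, b), 0, s(m(s(m(s(s(s(0))), s(b), s(s(b)))), s(b), s(s(b)))))  →  m(s(b), 0, s(m(s(m(s(s(s(0))), s(b), s(s(b)))), s(b), s(s(b)))))   [R7 at 1]
3. m(s(b), 0, s(m(s(m(s(s(s(0))), s(b), s(s(b)))), s(b), s(s(b)))))  →  0   [R6 at ε]

yes — NF(t₁) = 0, NF(t₂) = 0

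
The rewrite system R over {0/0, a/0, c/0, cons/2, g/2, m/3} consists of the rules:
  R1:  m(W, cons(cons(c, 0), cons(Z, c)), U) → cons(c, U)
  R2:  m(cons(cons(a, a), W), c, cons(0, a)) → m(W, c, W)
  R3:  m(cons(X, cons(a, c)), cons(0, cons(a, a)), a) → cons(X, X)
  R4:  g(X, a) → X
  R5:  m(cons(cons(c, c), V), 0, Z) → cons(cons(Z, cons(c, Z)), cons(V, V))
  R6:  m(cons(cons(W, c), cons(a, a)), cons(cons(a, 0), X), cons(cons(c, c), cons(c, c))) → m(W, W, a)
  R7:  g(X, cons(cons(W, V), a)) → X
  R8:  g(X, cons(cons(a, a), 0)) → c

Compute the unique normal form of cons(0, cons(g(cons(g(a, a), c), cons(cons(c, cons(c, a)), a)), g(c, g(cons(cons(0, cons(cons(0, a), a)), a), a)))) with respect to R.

1. cons(0, cons(g(cons(g(a, a), c), cons(cons(c, cons(c, a)), a)), g(c, g(cons(cons(0, cons(cons(0, a), a)), a), a))))  →  cons(0, cons(cons(g(a, a), c), g(c, g(cons(cons(0, cons(cons(0, a), a)), a), a))))   [R7 at 2.1]
2. cons(0, cons(cons(g(a, a), c), g(c, g(cons(cons(0, cons(cons(0, a), a)), a), a))))  →  cons(0, cons(cons(a, c), g(c, g(cons(cons(0, cons(cons(0, a), a)), a), a))))   [R4 at 2.1.1]
3. cons(0, cons(cons(a, c), g(c, g(cons(cons(0, cons(cons(0, a), a)), a), a))))  →  cons(0, cons(cons(a, c), g(c, cons(cons(0, cons(cons(0, a), a)), a))))   [R4 at 2.2.2]
4. cons(0, cons(cons(a, c), g(c, cons(cons(0, cons(cons(0, a), a)), a))))  →  cons(0, cons(cons(a, c), c))   [R7 at 2.2]

cons(0, cons(cons(a, c), c))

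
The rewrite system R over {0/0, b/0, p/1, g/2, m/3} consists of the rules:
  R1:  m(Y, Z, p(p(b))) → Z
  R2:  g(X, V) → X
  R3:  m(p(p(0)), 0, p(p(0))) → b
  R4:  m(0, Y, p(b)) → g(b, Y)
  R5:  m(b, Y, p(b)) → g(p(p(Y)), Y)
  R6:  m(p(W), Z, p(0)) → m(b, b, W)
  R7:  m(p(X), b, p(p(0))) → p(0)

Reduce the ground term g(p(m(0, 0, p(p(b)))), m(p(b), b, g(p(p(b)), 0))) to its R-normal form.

p(0)

1. g(p(m(0, 0, p(p(b)))), m(p(b), b, g(p(p(b)), 0)))  →  p(m(0, 0, p(p(b))))   [R2 at ε]
2. p(m(0, 0, p(p(b))))  →  p(0)   [R1 at 1]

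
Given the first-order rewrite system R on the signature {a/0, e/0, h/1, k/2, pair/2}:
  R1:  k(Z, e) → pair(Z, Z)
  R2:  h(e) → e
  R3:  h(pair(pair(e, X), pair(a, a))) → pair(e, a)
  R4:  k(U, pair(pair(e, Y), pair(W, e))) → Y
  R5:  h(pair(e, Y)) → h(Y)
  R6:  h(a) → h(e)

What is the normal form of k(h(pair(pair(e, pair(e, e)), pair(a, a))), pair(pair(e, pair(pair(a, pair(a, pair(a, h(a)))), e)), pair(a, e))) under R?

1. k(h(pair(pair(e, pair(e, e)), pair(a, a))), pair(pair(e, pair(pair(a, pair(a, pair(a, h(a)))), e)), pair(a, e)))  →  pair(pair(a, pair(a, pair(a, h(a)))), e)   [R4 at ε]
2. pair(pair(a, pair(a, pair(a, h(a)))), e)  →  pair(pair(a, pair(a, pair(a, h(e)))), e)   [R6 at 1.2.2.2]
3. pair(pair(a, pair(a, pair(a, h(e)))), e)  →  pair(pair(a, pair(a, pair(a, e))), e)   [R2 at 1.2.2.2]

pair(pair(a, pair(a, pair(a, e))), e)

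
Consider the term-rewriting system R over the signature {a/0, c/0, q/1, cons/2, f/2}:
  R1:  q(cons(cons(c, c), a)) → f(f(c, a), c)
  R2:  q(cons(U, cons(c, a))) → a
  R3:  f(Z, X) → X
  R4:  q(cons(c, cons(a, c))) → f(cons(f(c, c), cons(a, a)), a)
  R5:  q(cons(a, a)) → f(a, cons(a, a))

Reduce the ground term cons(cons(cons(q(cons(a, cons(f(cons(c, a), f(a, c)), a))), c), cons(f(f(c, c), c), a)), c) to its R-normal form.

1. cons(cons(cons(q(cons(a, cons(f(cons(c, a), f(a, c)), a))), c), cons(f(f(c, c), c), a)), c)  →  cons(cons(cons(q(cons(a, cons(f(a, c), a))), c), cons(f(f(c, c), c), a)), c)   [R3 at 1.1.1.1.2.1]
2. cons(cons(cons(q(cons(a, cons(f(a, c), a))), c), cons(f(f(c, c), c), a)), c)  →  cons(cons(cons(q(cons(a, cons(c, a))), c), cons(f(f(c, c), c), a)), c)   [R3 at 1.1.1.1.2.1]
3. cons(cons(cons(q(cons(a, cons(c, a))), c), cons(f(f(c, c), c), a)), c)  →  cons(cons(cons(a, c), cons(f(f(c, c), c), a)), c)   [R2 at 1.1.1]
4. cons(cons(cons(a, c), cons(f(f(c, c), c), a)), c)  →  cons(cons(cons(a, c), cons(c, a)), c)   [R3 at 1.2.1]

cons(cons(cons(a, c), cons(c, a)), c)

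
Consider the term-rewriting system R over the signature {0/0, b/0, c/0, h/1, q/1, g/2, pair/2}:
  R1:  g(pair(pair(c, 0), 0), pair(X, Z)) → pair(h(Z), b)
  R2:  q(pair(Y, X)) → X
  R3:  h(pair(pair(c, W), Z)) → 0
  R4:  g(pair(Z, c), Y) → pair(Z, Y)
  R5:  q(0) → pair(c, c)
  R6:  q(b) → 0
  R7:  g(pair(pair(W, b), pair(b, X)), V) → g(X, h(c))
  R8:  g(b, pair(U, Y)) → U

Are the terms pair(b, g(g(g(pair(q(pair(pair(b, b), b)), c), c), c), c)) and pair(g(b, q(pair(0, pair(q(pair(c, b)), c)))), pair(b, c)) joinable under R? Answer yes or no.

Reduce t₁ = pair(b, g(g(g(pair(q(pair(pair(b, b), b)), c), c), c), c)):
1. pair(b, g(g(g(pair(q(pair(pair(b, b), b)), c), c), c), c))  →  pair(b, g(g(pair(q(pair(pair(b, b), b)), c), c), c))   [R4 at 2.1.1]
2. pair(b, g(g(pair(q(pair(pair(b, b), b)), c), c), c))  →  pair(b, g(pair(q(pair(pair(b, b), b)), c), c))   [R4 at 2.1]
3. pair(b, g(pair(q(pair(pair(b, b), b)), c), c))  →  pair(b, pair(q(pair(pair(b, b), b)), c))   [R4 at 2]
4. pair(b, pair(q(pair(pair(b, b), b)), c))  →  pair(b, pair(b, c))   [R2 at 2.1]

Reduce t₂ = pair(g(b, q(pair(0, pair(q(pair(c, b)), c)))), pair(b, c)):
1. pair(g(b, q(pair(0, pair(q(pair(c, b)), c)))), pair(b, c))  →  pair(g(b, pair(q(pair(c, b)), c)), pair(b, c))   [R2 at 1.2]
2. pair(g(b, pair(q(pair(c, b)), c)), pair(b, c))  →  pair(q(pair(c, b)), pair(b, c))   [R8 at 1]
3. pair(q(pair(c, b)), pair(b, c))  →  pair(b, pair(b, c))   [R2 at 1]

yes — NF(t₁) = pair(b, pair(b, c)), NF(t₂) = pair(b, pair(b, c))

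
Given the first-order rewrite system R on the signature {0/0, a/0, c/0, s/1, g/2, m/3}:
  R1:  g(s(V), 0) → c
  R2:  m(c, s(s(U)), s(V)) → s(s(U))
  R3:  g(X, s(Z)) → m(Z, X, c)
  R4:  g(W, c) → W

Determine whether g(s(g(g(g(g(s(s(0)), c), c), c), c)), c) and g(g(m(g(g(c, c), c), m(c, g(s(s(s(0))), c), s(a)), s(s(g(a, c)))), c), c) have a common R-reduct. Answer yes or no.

Reduce t₁ = g(s(g(g(g(g(s(s(0)), c), c), c), c)), c):
1. g(s(g(g(g(g(s(s(0)), c), c), c), c)), c)  →  s(g(g(g(g(s(s(0)), c), c), c), c))   [R4 at ε]
2. s(g(g(g(g(s(s(0)), c), c), c), c))  →  s(g(g(g(s(s(0)), c), c), c))   [R4 at 1]
3. s(g(g(g(s(s(0)), c), c), c))  →  s(g(g(s(s(0)), c), c))   [R4 at 1]
4. s(g(g(s(s(0)), c), c))  →  s(g(s(s(0)), c))   [R4 at 1]
5. s(g(s(s(0)), c))  →  s(s(s(0)))   [R4 at 1]

Reduce t₂ = g(g(m(g(g(c, c), c), m(c, g(s(s(s(0))), c), s(a)), s(s(g(a, c)))), c), c):
1. g(g(m(g(g(c, c), c), m(c, g(s(s(s(0))), c), s(a)), s(s(g(a, c)))), c), c)  →  g(m(g(g(c, c), c), m(c, g(s(s(s(0))), c), s(a)), s(s(g(a, c)))), c)   [R4 at ε]
2. g(m(g(g(c, c), c), m(c, g(s(s(s(0))), c), s(a)), s(s(g(a, c)))), c)  →  m(g(g(c, c), c), m(c, g(s(s(s(0))), c), s(a)), s(s(g(a, c))))   [R4 at ε]
3. m(g(g(c, c), c), m(c, g(s(s(s(0))), c), s(a)), s(s(g(a, c))))  →  m(g(c, c), m(c, g(s(s(s(0))), c), s(a)), s(s(g(a, c))))   [R4 at 1]
4. m(g(c, c), m(c, g(s(s(s(0))), c), s(a)), s(s(g(a, c))))  →  m(c, m(c, g(s(s(s(0))), c), s(a)), s(s(g(a, c))))   [R4 at 1]
5. m(c, m(c, g(s(s(s(0))), c), s(a)), s(s(g(a, c))))  →  m(c, m(c, s(s(s(0))), s(a)), s(s(g(a, c))))   [R4 at 2.2]
6. m(c, m(c, s(s(s(0))), s(a)), s(s(g(a, c))))  →  m(c, s(s(s(0))), s(s(g(a, c))))   [R2 at 2]
7. m(c, s(s(s(0))), s(s(g(a, c))))  →  s(s(s(0)))   [R2 at ε]

yes — NF(t₁) = s(s(s(0))), NF(t₂) = s(s(s(0)))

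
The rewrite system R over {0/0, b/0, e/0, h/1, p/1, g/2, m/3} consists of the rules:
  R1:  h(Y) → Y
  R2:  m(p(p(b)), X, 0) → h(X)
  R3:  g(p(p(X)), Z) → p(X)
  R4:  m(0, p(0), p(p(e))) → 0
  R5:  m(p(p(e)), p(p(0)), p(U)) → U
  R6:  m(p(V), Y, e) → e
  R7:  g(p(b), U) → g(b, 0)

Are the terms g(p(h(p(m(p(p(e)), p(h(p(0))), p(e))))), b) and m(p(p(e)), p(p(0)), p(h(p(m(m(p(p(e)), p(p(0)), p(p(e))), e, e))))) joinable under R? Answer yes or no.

yes — NF(t₁) = p(e), NF(t₂) = p(e)

Reduce t₁ = g(p(h(p(m(p(p(e)), p(h(p(0))), p(e))))), b):
1. g(p(h(p(m(p(p(e)), p(h(p(0))), p(e))))), b)  →  g(p(p(m(p(p(e)), p(h(p(0))), p(e)))), b)   [R1 at 1.1]
2. g(p(p(m(p(p(e)), p(h(p(0))), p(e)))), b)  →  p(m(p(p(e)), p(h(p(0))), p(e)))   [R3 at ε]
3. p(m(p(p(e)), p(h(p(0))), p(e)))  →  p(m(p(p(e)), p(p(0)), p(e)))   [R1 at 1.2.1]
4. p(m(p(p(e)), p(p(0)), p(e)))  →  p(e)   [R5 at 1]

Reduce t₂ = m(p(p(e)), p(p(0)), p(h(p(m(m(p(p(e)), p(p(0)), p(p(e))), e, e))))):
1. m(p(p(e)), p(p(0)), p(h(p(m(m(p(p(e)), p(p(0)), p(p(e))), e, e)))))  →  h(p(m(m(p(p(e)), p(p(0)), p(p(e))), e, e)))   [R5 at ε]
2. h(p(m(m(p(p(e)), p(p(0)), p(p(e))), e, e)))  →  p(m(m(p(p(e)), p(p(0)), p(p(e))), e, e))   [R1 at ε]
3. p(m(m(p(p(e)), p(p(0)), p(p(e))), e, e))  →  p(m(p(e), e, e))   [R5 at 1.1]
4. p(m(p(e), e, e))  →  p(e)   [R6 at 1]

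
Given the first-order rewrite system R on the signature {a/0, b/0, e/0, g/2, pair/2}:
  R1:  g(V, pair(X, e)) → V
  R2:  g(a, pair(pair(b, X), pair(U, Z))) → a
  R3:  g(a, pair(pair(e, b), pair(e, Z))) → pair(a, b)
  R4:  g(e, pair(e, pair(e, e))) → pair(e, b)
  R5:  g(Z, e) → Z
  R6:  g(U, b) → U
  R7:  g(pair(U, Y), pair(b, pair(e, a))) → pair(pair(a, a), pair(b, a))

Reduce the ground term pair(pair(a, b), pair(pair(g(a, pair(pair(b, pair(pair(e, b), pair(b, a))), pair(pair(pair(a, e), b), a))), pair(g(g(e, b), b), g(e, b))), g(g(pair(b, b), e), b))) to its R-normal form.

1. pair(pair(a, b), pair(pair(g(a, pair(pair(b, pair(pair(e, b), pair(b, a))), pair(pair(pair(a, e), b), a))), pair(g(g(e, b), b), g(e, b))), g(g(pair(b, b), e), b)))  →  pair(pair(a, b), pair(pair(a, pair(g(g(e, b), b), g(e, b))), g(g(pair(b, b), e), b)))   [R2 at 2.1.1]
2. pair(pair(a, b), pair(pair(a, pair(g(g(e, b), b), g(e, b))), g(g(pair(b, b), e), b)))  →  pair(pair(a, b), pair(pair(a, pair(g(e, b), g(e, b))), g(g(pair(b, b), e), b)))   [R6 at 2.1.2.1]
3. pair(pair(a, b), pair(pair(a, pair(g(e, b), g(e, b))), g(g(pair(b, b), e), b)))  →  pair(pair(a, b), pair(pair(a, pair(e, g(e, b))), g(g(pair(b, b), e), b)))   [R6 at 2.1.2.1]
4. pair(pair(a, b), pair(pair(a, pair(e, g(e, b))), g(g(pair(b, b), e), b)))  →  pair(pair(a, b), pair(pair(a, pair(e, e)), g(g(pair(b, b), e), b)))   [R6 at 2.1.2.2]
5. pair(pair(a, b), pair(pair(a, pair(e, e)), g(g(pair(b, b), e), b)))  →  pair(pair(a, b), pair(pair(a, pair(e, e)), g(pair(b, b), e)))   [R6 at 2.2]
6. pair(pair(a, b), pair(pair(a, pair(e, e)), g(pair(b, b), e)))  →  pair(pair(a, b), pair(pair(a, pair(e, e)), pair(b, b)))   [R5 at 2.2]

pair(pair(a, b), pair(pair(a, pair(e, e)), pair(b, b)))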